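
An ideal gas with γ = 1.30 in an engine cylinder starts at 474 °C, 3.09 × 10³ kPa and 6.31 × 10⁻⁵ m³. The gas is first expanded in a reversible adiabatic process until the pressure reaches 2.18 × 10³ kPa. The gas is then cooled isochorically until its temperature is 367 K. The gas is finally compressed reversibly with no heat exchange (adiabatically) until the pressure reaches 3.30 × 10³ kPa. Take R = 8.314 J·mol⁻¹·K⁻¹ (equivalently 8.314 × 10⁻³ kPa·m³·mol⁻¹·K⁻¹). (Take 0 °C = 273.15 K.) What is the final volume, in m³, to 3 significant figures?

V₄ ≈ 3.69e-05 m³

Convert: T₁ = 747.1 K.
Reversible adiabatic, γ = 1.30: T₂ = T₁·(P₂/P₁)^((γ−1)/γ) = 689.4 K; V₂ = V₁·(P₁/P₂)^(1/γ) = 8.252e-05 m³.
V constant ⇒ P ∝ T: V₃ = V₂; P₃ = P₂·(T₃/T₂) = 1161 kPa.
Reversible adiabatic, γ = 1.30: T₄ = T₃·(P₄/P₃)^((γ−1)/γ) = 467.1 K; V₄ = V₃·(P₃/P₄)^(1/γ) = 3.694e-05 m³.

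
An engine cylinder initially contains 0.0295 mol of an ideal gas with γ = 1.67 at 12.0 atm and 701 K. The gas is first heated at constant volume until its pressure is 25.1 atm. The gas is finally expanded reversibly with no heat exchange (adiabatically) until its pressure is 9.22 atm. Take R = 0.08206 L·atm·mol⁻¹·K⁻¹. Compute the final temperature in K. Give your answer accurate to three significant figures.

From PV = nRT: V₁ = nRT₁/P₁ = 0.1414 L.
Isochoric, so P/T is constant: V₂ = V₁; T₂ = T₁·(P₂/P₁) = 1466 K.
Adiabatic (γ = 1.67), T V^(γ−1) and P V^γ constant: T₃ = T₂·(P₃/P₂)^((γ−1)/γ) = 981.1 K; V₃ = V₂·(P₂/P₃)^(1/γ) = 0.2576 L.

T₃ ≈ 981 K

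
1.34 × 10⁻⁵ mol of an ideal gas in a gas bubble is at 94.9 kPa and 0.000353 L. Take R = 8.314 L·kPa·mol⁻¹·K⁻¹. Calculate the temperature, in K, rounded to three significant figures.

T ≈ 301 K

PV = nRT ⇒ T = PV/(nR) = (94.9 × 0.000353) / (1.34e-05 × 8.314)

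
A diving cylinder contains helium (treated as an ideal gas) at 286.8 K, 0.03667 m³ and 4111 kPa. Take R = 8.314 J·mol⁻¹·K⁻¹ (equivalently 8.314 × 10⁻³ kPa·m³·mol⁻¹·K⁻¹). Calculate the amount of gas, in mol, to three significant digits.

PV = nRT ⇒ n = PV/(RT) = (4111 × 0.03667) / (8.314 × 10⁻³ × 286.8)

n ≈ 63.2 mol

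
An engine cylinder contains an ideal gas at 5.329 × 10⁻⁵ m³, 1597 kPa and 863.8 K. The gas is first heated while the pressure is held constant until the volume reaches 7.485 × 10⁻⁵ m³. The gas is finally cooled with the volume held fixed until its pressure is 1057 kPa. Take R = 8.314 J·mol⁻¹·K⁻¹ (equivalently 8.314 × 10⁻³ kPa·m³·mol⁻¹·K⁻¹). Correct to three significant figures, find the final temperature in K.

T₃ ≈ 803 K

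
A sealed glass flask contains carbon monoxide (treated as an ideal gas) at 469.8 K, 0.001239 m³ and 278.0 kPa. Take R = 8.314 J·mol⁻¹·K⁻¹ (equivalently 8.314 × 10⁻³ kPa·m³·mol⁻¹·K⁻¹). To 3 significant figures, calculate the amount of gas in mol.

n ≈ 0.0882 mol

PV = nRT ⇒ n = PV/(RT) = (278.0 × 0.001239) / (8.314 × 10⁻³ × 469.8)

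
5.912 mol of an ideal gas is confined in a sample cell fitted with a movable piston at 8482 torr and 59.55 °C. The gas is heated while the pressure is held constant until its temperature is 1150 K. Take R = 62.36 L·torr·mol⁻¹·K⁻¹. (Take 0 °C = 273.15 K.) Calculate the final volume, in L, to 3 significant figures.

Convert: T₁ = 332.7 K.
From PV = nRT: V₁ = nRT₁/P₁ = 14.46 L.
Isobaric, so V/T is constant: P₂ = P₁; V₂ = V₁·(T₂/T₁) = 49.99 L.

V₂ ≈ 50.0 L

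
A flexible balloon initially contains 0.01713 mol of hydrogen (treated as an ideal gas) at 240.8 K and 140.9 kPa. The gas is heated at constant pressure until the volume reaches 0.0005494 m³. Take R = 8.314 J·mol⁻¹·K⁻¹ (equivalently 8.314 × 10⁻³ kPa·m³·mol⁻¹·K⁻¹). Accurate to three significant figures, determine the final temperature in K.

T₂ ≈ 544 K

From PV = nRT: V₁ = nRT₁/P₁ = 0.0002434 m³.
P constant ⇒ V ∝ T: P₂ = P₁; T₂ = T₁·(V₂/V₁) = 543.5 K.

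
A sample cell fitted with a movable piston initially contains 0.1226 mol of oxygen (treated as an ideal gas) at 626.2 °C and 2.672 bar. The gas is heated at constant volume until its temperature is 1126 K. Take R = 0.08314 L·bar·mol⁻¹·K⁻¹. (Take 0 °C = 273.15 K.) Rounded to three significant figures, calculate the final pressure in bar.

Convert: T₁ = 899.4 K.
From PV = nRT: V₁ = nRT₁/P₁ = 3.431 L.
Isochoric, so P/T is constant: V₂ = V₁; P₂ = P₁·(T₂/T₁) = 3.345 bar.

P₂ ≈ 3.35 bar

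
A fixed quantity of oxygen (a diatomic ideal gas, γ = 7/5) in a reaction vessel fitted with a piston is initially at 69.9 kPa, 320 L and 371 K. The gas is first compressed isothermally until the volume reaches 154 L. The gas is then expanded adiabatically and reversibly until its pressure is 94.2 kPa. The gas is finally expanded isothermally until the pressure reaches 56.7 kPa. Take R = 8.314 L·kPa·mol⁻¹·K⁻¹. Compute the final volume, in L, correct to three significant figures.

V₄ ≈ 349 L

Isothermal, so P V is constant: T₂ = T₁; P₂ = P₁·(V₁/V₂) = 145.2 kPa.
Reversible adiabatic, γ = 7/5: T₃ = T₂·(P₃/P₂)^((γ−1)/γ) = 327.8 K; V₃ = V₂·(P₂/P₃)^(1/γ) = 209.8 L.
Isothermal, so P V is constant: T₄ = T₃; V₄ = V₃·(P₃/P₄) = 348.6 L.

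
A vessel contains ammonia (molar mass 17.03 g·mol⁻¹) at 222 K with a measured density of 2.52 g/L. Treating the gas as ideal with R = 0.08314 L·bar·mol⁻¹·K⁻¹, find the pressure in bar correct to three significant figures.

ρ = PM/(RT) ⇒ P = ρRT/M = (2.52 × 0.08314 × 222.0) / 17.03

P ≈ 2.73 bar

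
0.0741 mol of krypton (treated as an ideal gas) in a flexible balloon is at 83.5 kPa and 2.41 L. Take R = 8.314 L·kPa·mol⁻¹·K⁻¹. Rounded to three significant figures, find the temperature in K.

T ≈ 327 K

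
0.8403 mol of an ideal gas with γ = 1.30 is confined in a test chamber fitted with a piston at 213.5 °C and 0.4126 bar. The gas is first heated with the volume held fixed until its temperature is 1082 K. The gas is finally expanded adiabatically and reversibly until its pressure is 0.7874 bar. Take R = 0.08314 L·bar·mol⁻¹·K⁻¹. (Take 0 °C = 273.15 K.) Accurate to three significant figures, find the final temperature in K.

T₃ ≈ 1.04e+03 K

Convert: T₁ = 486.6 K.
From PV = nRT: V₁ = nRT₁/P₁ = 82.40 L.
V constant ⇒ P ∝ T: V₂ = V₁; P₂ = P₁·(T₂/T₁) = 0.9174 bar.
Adiabatic (γ = 1.30), T V^(γ−1) and P V^γ constant: T₃ = T₂·(P₃/P₂)^((γ−1)/γ) = 1045 K; V₃ = V₂·(P₂/P₃)^(1/γ) = 92.68 L.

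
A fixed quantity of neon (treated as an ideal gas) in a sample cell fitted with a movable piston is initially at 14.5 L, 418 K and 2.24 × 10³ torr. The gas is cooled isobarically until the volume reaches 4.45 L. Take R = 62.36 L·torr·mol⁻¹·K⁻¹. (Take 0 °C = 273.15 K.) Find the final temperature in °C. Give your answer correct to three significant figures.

T₂ ≈ -145 °C

P constant ⇒ V ∝ T: P₂ = P₁; T₂ = T₁·(V₂/V₁) = 128.3 K.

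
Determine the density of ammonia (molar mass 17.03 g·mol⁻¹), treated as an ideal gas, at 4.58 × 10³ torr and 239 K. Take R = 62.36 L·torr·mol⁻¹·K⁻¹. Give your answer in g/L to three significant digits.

ρ = PM/(RT) = (4.58e+03 × 17.03) / (62.36 × 239.0)

ρ ≈ 5.23 g/L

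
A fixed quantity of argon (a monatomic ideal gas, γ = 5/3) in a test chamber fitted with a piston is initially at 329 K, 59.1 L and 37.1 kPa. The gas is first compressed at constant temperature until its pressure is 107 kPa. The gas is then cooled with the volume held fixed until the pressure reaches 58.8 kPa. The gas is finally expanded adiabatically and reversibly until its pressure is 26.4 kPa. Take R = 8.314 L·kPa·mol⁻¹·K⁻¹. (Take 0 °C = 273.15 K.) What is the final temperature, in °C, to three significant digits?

T constant ⇒ Boyle's law P V = const: T₂ = T₁; V₂ = V₁·(P₁/P₂) = 20.49 L.
V constant ⇒ P ∝ T: V₃ = V₂; T₃ = T₂·(P₃/P₂) = 180.8 K.
Adiabatic (γ = 5/3), T V^(γ−1) and P V^γ constant: T₄ = T₃·(P₄/P₃)^((γ−1)/γ) = 131.2 K; V₄ = V₃·(P₃/P₄)^(1/γ) = 33.13 L.

T₄ ≈ -142 °C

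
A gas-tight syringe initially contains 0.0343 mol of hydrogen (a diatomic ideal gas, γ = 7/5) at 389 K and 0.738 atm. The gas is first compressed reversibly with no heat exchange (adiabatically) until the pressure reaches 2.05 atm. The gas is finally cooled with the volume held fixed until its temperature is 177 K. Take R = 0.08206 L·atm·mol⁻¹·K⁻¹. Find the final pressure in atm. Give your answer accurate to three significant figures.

From PV = nRT: V₁ = nRT₁/P₁ = 1.484 L.
Reversible adiabatic, γ = 7/5: T₂ = T₁·(P₂/P₁)^((γ−1)/γ) = 520.9 K; V₂ = V₁·(P₁/P₂)^(1/γ) = 0.7151 L.
V constant ⇒ P ∝ T: V₃ = V₂; P₃ = P₂·(T₃/T₂) = 0.6966 atm.

P₃ ≈ 0.697 atm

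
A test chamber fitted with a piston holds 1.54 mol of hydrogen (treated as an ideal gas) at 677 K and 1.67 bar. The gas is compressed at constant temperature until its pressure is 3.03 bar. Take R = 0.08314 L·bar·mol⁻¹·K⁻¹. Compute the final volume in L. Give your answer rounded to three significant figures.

From PV = nRT: V₁ = nRT₁/P₁ = 51.90 L.
Isothermal, so P V is constant: T₂ = T₁; V₂ = V₁·(P₁/P₂) = 28.61 L.

V₂ ≈ 28.6 L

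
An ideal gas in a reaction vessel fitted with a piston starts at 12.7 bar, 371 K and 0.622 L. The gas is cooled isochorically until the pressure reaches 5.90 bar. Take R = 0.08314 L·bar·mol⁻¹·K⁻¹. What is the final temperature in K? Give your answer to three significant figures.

V constant ⇒ P ∝ T: V₂ = V₁; T₂ = T₁·(P₂/P₁) = 172.4 K.

T₂ ≈ 172 K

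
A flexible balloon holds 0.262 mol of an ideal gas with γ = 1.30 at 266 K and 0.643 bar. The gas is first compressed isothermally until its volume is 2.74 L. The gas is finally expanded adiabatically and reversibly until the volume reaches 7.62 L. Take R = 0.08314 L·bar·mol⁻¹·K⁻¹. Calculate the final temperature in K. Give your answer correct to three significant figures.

T₃ ≈ 196 K

From PV = nRT: V₁ = nRT₁/P₁ = 9.011 L.
Isothermal, so P V is constant: T₂ = T₁; P₂ = P₁·(V₁/V₂) = 2.115 bar.
Adiabatic (γ = 1.30), T V^(γ−1) and P V^γ constant: T₃ = T₂·(V₂/V₃)^(γ−1) = 195.7 K; P₃ = P₂·(V₂/V₃)^γ = 0.5595 bar.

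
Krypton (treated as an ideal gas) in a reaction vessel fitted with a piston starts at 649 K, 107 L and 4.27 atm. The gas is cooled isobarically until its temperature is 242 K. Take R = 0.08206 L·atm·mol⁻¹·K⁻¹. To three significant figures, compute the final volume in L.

P constant ⇒ V ∝ T: P₂ = P₁; V₂ = V₁·(T₂/T₁) = 39.90 L.

V₂ ≈ 39.9 L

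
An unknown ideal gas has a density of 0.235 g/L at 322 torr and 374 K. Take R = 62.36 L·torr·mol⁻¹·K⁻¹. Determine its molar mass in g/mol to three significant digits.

M ≈ 17.0 g/mol

ρ = PM/(RT) ⇒ M = ρRT/P = (0.235 × 62.36 × 374.0) / 322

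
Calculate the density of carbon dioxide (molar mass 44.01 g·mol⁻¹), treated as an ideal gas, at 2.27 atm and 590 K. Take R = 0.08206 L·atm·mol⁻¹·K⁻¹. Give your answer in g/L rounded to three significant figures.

ρ = PM/(RT) = (2.27 × 44.01) / (0.08206 × 590.0)

ρ ≈ 2.06 g/L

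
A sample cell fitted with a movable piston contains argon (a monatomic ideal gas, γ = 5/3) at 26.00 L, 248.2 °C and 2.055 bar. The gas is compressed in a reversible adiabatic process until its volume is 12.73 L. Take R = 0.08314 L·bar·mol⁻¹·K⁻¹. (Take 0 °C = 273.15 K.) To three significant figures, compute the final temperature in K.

T₂ ≈ 839 K

Convert: T₁ = 521.3 K.
Reversible adiabatic, γ = 5/3: T₂ = T₁·(V₁/V₂)^(γ−1) = 839.3 K; P₂ = P₁·(V₁/V₂)^γ = 6.756 bar.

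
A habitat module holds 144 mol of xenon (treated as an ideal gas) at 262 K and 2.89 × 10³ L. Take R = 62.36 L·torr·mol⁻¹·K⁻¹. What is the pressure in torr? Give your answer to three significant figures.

PV = nRT ⇒ P = nRT/V = (144 × 62.36 × 262) / 2.89e+03

P ≈ 814 torr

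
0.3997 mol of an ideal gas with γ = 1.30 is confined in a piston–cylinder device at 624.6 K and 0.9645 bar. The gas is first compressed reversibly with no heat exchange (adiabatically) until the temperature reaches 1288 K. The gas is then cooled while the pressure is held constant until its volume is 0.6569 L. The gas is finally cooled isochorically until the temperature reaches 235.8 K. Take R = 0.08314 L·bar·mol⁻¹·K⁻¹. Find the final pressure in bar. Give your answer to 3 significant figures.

P₄ ≈ 11.9 bar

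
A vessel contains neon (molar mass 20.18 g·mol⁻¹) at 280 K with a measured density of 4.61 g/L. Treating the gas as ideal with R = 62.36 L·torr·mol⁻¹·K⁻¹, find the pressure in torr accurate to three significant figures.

P ≈ 3.99e+03 torr

ρ = PM/(RT) ⇒ P = ρRT/M = (4.61 × 62.36 × 280.0) / 20.18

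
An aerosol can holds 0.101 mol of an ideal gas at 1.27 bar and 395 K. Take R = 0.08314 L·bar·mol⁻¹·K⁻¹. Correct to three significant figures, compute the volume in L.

PV = nRT ⇒ V = nRT/P = (0.101 × 0.08314 × 395) / 1.27

V ≈ 2.61 L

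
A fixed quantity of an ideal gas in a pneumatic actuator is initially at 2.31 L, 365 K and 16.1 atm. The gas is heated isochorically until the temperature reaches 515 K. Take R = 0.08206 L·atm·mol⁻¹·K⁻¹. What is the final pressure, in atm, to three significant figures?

P₂ ≈ 22.7 atm

V constant ⇒ P ∝ T: V₂ = V₁; P₂ = P₁·(T₂/T₁) = 22.72 atm.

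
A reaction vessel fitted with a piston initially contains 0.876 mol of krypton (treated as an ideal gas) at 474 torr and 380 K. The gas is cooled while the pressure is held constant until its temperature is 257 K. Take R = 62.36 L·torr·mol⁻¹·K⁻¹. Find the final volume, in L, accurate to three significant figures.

From PV = nRT: V₁ = nRT₁/P₁ = 43.79 L.
Isobaric, so V/T is constant: P₂ = P₁; V₂ = V₁·(T₂/T₁) = 29.62 L.

V₂ ≈ 29.6 L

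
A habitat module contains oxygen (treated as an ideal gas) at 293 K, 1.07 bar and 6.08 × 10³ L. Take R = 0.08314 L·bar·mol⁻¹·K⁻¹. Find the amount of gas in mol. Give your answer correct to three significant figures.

PV = nRT ⇒ n = PV/(RT) = (1.07 × 6.08e+03) / (0.08314 × 293)

n ≈ 267 mol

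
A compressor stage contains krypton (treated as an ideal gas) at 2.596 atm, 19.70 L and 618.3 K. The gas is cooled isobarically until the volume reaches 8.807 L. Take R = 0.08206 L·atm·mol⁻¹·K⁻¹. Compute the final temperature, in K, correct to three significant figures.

Isobaric, so V/T is constant: P₂ = P₁; T₂ = T₁·(V₂/V₁) = 276.4 K.

T₂ ≈ 276 K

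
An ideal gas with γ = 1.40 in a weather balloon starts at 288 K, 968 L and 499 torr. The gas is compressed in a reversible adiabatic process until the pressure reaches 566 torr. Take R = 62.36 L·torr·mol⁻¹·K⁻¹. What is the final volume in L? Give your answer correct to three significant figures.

Adiabatic (γ = 1.40), T V^(γ−1) and P V^γ constant: T₂ = T₁·(P₂/P₁)^((γ−1)/γ) = 298.6 K; V₂ = V₁·(P₁/P₂)^(1/γ) = 884.7 L.

V₂ ≈ 885 L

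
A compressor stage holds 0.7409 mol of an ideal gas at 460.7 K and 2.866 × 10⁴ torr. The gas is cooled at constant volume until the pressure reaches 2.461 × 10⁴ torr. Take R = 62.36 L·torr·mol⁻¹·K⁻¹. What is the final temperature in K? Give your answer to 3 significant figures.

T₂ ≈ 396 K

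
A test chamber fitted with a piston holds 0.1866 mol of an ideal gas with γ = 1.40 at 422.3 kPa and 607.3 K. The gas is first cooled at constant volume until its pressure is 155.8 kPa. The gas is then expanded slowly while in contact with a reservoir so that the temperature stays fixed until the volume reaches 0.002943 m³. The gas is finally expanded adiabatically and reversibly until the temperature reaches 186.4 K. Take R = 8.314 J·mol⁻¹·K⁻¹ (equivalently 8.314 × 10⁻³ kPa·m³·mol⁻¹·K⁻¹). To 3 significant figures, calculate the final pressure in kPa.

P₄ ≈ 62.0 kPa

From PV = nRT: V₁ = nRT₁/P₁ = 0.002231 m³.
Isochoric, so P/T is constant: V₂ = V₁; T₂ = T₁·(P₂/P₁) = 224.1 K.
Isothermal, so P V is constant: T₃ = T₂; P₃ = P₂·(V₂/V₃) = 118.1 kPa.
Adiabatic (γ = 1.40), T V^(γ−1) and P V^γ constant: P₄ = P₃·(T₄/T₃)^(γ/(γ−1)) = 62.03 kPa; V₄ = V₃·(T₃/T₄)^(1/(γ−1)) = 0.004662 m³.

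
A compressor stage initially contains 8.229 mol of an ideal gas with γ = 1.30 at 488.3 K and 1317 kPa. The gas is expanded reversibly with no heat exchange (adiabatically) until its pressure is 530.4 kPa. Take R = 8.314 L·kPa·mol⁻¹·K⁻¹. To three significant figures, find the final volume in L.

V₂ ≈ 51.1 L

From PV = nRT: V₁ = nRT₁/P₁ = 25.37 L.
Adiabatic (γ = 1.30), T V^(γ−1) and P V^γ constant: T₂ = T₁·(P₂/P₁)^((γ−1)/γ) = 395.9 K; V₂ = V₁·(P₁/P₂)^(1/γ) = 51.06 L.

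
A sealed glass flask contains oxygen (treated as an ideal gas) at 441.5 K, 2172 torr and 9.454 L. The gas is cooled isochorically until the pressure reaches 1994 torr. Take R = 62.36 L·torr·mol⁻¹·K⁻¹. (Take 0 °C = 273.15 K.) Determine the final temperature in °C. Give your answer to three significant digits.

V constant ⇒ P ∝ T: V₂ = V₁; T₂ = T₁·(P₂/P₁) = 405.3 K.

T₂ ≈ 132 °C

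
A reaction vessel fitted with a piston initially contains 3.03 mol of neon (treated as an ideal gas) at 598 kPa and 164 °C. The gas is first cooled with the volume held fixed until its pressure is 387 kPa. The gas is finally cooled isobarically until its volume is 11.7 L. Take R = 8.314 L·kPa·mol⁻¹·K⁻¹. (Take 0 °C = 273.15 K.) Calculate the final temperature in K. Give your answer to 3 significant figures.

T₃ ≈ 180 K

Convert: T₁ = 437.1 K.
From PV = nRT: V₁ = nRT₁/P₁ = 18.42 L.
Isochoric, so P/T is constant: V₂ = V₁; T₂ = T₁·(P₂/P₁) = 282.9 K.
Isobaric, so V/T is constant: P₃ = P₂; T₃ = T₂·(V₃/V₂) = 179.7 K.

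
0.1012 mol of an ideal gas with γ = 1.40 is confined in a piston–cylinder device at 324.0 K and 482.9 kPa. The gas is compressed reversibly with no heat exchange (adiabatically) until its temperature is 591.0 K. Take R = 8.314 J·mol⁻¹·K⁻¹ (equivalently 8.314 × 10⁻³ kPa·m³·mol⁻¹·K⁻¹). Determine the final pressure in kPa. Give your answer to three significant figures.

From PV = nRT: V₁ = nRT₁/P₁ = 0.0005645 m³.
Adiabatic (γ = 1.40), T V^(γ−1) and P V^γ constant: P₂ = P₁·(T₂/T₁)^(γ/(γ−1)) = 3958 kPa; V₂ = V₁·(T₁/T₂)^(1/(γ−1)) = 0.0001256 m³.

P₂ ≈ 3.96e+03 kPa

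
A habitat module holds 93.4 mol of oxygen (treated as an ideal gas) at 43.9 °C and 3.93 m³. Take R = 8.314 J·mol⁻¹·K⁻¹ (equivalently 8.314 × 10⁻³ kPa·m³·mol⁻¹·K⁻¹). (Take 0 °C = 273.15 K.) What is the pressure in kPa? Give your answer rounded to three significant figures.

P ≈ 62.6 kPa

Convert: T = 317.05 K.
PV = nRT ⇒ P = nRT/V = (93.4 × 8.314 × 10⁻³ × 317.05) / 3.93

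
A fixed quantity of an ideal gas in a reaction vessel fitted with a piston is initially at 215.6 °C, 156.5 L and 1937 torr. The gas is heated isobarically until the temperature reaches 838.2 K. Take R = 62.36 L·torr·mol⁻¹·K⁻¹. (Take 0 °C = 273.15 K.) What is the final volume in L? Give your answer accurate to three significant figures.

V₂ ≈ 268 L

Convert: T₁ = 488.8 K.
Isobaric, so V/T is constant: P₂ = P₁; V₂ = V₁·(T₂/T₁) = 268.4 L.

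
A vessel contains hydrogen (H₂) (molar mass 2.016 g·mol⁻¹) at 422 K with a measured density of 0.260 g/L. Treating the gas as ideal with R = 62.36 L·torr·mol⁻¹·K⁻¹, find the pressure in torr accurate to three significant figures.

P ≈ 3.39e+03 torr

ρ = PM/(RT) ⇒ P = ρRT/M = (0.260 × 62.36 × 422.0) / 2.016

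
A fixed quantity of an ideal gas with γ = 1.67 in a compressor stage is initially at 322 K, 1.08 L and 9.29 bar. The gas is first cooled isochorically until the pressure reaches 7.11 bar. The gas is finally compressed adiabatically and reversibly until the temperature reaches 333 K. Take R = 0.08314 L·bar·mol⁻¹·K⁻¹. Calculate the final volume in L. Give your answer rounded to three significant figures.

V₃ ≈ 0.689 L

Isochoric, so P/T is constant: V₂ = V₁; T₂ = T₁·(P₂/P₁) = 246.4 K.
Reversible adiabatic, γ = 1.67: P₃ = P₂·(T₃/T₂)^(γ/(γ−1)) = 15.06 bar; V₃ = V₂·(T₂/T₃)^(1/(γ−1)) = 0.6891 L.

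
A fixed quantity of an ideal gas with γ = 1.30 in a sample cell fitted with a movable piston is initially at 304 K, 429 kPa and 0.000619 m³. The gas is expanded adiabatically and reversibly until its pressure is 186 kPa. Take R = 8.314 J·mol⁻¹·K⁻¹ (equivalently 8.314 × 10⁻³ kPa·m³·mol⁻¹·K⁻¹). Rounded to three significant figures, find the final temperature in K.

Adiabatic (γ = 1.30), T V^(γ−1) and P V^γ constant: T₂ = T₁·(P₂/P₁)^((γ−1)/γ) = 250.7 K; V₂ = V₁·(P₁/P₂)^(1/γ) = 0.001177 m³.

T₂ ≈ 251 K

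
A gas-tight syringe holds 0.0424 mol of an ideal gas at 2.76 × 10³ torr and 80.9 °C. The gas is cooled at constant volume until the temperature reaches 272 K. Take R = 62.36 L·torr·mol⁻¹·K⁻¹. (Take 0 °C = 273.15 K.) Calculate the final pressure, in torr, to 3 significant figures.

Convert: T₁ = 354.0 K.
From PV = nRT: V₁ = nRT₁/P₁ = 0.3392 L.
V constant ⇒ P ∝ T: V₂ = V₁; P₂ = P₁·(T₂/T₁) = 2120 torr.

P₂ ≈ 2.12e+03 torr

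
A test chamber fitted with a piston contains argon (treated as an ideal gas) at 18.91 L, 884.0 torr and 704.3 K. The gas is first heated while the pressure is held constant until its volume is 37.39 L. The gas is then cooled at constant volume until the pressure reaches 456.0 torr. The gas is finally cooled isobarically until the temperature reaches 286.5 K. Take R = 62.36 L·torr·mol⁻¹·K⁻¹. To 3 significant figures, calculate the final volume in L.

P constant ⇒ V ∝ T: P₂ = P₁; T₂ = T₁·(V₂/V₁) = 1393 K.
Isochoric, so P/T is constant: V₃ = V₂; T₃ = T₂·(P₃/P₂) = 718.3 K.
Isobaric, so V/T is constant: P₄ = P₃; V₄ = V₃·(T₄/T₃) = 14.91 L.

V₄ ≈ 14.9 L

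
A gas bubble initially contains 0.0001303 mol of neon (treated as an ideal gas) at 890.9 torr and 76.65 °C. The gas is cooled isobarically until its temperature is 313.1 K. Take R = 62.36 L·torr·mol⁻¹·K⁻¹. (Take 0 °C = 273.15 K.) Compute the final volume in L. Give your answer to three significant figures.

V₂ ≈ 0.00286 L

Convert: T₁ = 349.8 K.
From PV = nRT: V₁ = nRT₁/P₁ = 0.003190 L.
Isobaric, so V/T is constant: P₂ = P₁; V₂ = V₁·(T₂/T₁) = 0.002856 L.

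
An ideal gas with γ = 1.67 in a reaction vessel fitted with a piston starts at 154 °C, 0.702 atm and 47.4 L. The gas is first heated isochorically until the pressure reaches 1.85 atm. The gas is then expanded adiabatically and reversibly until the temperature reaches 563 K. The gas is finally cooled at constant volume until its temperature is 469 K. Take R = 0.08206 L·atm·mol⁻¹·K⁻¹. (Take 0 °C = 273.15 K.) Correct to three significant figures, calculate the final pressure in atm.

Convert: T₁ = 427.1 K.
V constant ⇒ P ∝ T: V₂ = V₁; T₂ = T₁·(P₂/P₁) = 1126 K.
Adiabatic (γ = 1.67), T V^(γ−1) and P V^γ constant: P₃ = P₂·(T₃/T₂)^(γ/(γ−1)) = 0.3290 atm; V₃ = V₂·(T₂/T₃)^(1/(γ−1)) = 133.3 L.
V constant ⇒ P ∝ T: V₄ = V₃; P₄ = P₃·(T₄/T₃) = 0.2740 atm.

P₄ ≈ 0.274 atm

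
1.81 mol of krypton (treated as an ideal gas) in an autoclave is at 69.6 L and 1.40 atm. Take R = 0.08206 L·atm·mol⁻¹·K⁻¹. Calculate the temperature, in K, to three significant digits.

T ≈ 656 K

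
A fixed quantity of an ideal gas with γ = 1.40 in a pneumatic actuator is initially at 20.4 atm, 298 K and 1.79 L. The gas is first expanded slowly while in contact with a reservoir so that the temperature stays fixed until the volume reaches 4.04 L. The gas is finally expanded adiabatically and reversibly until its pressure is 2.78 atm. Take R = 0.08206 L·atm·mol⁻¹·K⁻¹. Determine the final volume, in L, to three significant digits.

V₃ ≈ 9.38 L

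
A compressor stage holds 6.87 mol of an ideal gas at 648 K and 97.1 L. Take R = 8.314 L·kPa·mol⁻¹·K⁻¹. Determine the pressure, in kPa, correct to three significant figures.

P ≈ 381 kPa

PV = nRT ⇒ P = nRT/V = (6.87 × 8.314 × 648) / 97.1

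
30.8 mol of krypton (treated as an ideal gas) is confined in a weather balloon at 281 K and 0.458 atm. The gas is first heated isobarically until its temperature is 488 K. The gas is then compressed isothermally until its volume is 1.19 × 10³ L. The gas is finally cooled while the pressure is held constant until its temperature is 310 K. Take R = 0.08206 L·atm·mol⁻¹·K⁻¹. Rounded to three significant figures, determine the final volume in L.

From PV = nRT: V₁ = nRT₁/P₁ = 1551 L.
P constant ⇒ V ∝ T: P₂ = P₁; V₂ = V₁·(T₂/T₁) = 2693 L.
T constant ⇒ Boyle's law P V = const: T₃ = T₂; P₃ = P₂·(V₂/V₃) = 1.036 atm.
P constant ⇒ V ∝ T: P₄ = P₃; V₄ = V₃·(T₄/T₃) = 755.9 L.

V₄ ≈ 756 L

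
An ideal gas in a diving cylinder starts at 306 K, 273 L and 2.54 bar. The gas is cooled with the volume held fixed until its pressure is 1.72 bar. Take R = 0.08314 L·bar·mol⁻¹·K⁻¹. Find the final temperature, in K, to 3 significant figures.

T₂ ≈ 207 K

Isochoric, so P/T is constant: V₂ = V₁; T₂ = T₁·(P₂/P₁) = 207.2 K.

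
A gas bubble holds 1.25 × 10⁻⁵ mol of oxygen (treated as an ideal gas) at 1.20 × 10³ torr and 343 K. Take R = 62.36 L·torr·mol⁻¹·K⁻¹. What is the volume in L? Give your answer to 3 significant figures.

PV = nRT ⇒ V = nRT/P = (1.25e-05 × 62.36 × 343) / 1.20e+03

V ≈ 0.000223 L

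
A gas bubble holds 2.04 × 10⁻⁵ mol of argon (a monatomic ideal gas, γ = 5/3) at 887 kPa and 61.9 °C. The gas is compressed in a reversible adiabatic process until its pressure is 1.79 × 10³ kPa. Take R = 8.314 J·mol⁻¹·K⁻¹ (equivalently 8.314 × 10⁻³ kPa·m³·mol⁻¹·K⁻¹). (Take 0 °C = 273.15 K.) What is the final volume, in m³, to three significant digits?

Convert: T₁ = 335.0 K.
From PV = nRT: V₁ = nRT₁/P₁ = 6.407e-08 m³.
Reversible adiabatic, γ = 5/3: T₂ = T₁·(P₂/P₁)^((γ−1)/γ) = 443.7 K; V₂ = V₁·(P₁/P₂)^(1/γ) = 4.204e-08 m³.

V₂ ≈ 4.20e-08 m³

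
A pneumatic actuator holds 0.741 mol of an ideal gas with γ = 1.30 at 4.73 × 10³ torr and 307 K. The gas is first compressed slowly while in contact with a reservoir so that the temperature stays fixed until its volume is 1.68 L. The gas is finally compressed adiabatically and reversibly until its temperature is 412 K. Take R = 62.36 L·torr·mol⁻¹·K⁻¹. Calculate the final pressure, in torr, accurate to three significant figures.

P₃ ≈ 3.02e+04 torr

From PV = nRT: V₁ = nRT₁/P₁ = 2.999 L.
Isothermal, so P V is constant: T₂ = T₁; P₂ = P₁·(V₁/V₂) = 8444 torr.
Reversible adiabatic, γ = 1.30: P₃ = P₂·(T₃/T₂)^(γ/(γ−1)) = 3.021e+04 torr; V₃ = V₂·(T₂/T₃)^(1/(γ−1)) = 0.6302 L.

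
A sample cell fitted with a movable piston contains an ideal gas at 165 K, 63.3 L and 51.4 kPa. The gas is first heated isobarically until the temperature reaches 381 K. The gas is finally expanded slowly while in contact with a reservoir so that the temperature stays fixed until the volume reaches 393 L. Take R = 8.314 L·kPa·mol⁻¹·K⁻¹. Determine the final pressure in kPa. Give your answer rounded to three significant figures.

P constant ⇒ V ∝ T: P₂ = P₁; V₂ = V₁·(T₂/T₁) = 146.2 L.
Isothermal, so P V is constant: T₃ = T₂; P₃ = P₂·(V₂/V₃) = 19.12 kPa.

P₃ ≈ 19.1 kPa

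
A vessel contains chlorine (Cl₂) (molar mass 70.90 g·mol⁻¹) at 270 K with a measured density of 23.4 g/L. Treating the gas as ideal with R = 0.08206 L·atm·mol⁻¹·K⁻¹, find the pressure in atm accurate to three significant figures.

ρ = PM/(RT) ⇒ P = ρRT/M = (23.4 × 0.08206 × 270.0) / 70.90

P ≈ 7.31 atm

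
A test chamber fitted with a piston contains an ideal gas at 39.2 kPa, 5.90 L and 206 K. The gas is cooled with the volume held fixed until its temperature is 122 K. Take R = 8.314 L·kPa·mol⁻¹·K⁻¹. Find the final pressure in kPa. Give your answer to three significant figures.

Isochoric, so P/T is constant: V₂ = V₁; P₂ = P₁·(T₂/T₁) = 23.22 kPa.

P₂ ≈ 23.2 kPa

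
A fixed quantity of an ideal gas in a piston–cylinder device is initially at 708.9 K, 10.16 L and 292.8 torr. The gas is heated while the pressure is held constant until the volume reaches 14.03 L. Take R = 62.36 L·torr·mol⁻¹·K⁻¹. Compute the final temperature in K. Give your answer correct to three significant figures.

T₂ ≈ 979 K

P constant ⇒ V ∝ T: P₂ = P₁; T₂ = T₁·(V₂/V₁) = 978.9 K.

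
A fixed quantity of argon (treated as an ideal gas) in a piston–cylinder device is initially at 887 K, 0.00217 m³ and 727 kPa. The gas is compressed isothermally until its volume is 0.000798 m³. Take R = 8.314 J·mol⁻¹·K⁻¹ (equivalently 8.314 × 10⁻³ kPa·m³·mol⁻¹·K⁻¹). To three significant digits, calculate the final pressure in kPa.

P₂ ≈ 1.98e+03 kPa

T constant ⇒ Boyle's law P V = const: T₂ = T₁; P₂ = P₁·(V₁/V₂) = 1977 kPa.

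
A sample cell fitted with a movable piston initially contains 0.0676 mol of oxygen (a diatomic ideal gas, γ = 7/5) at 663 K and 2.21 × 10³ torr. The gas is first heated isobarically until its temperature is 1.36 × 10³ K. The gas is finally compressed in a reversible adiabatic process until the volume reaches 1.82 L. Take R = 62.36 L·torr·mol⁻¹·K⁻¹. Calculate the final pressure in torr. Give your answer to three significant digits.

From PV = nRT: V₁ = nRT₁/P₁ = 1.265 L.
P constant ⇒ V ∝ T: P₂ = P₁; V₂ = V₁·(T₂/T₁) = 2.594 L.
Adiabatic (γ = 7/5), T V^(γ−1) and P V^γ constant: T₃ = T₂·(V₂/V₃)^(γ−1) = 1567 K; P₃ = P₂·(V₂/V₃)^γ = 3630 torr.

P₃ ≈ 3.63e+03 torr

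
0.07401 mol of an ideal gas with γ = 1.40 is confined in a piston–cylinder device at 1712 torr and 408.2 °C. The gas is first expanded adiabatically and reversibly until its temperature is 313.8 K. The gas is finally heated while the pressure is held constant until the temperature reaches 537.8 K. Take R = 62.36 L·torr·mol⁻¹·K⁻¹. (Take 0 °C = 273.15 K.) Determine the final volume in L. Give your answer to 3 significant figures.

Convert: T₁ = 681.3 K.
From PV = nRT: V₁ = nRT₁/P₁ = 1.837 L.
Reversible adiabatic, γ = 1.40: P₂ = P₁·(T₂/T₁)^(γ/(γ−1)) = 113.5 torr; V₂ = V₁·(T₁/T₂)^(1/(γ−1)) = 12.76 L.
P constant ⇒ V ∝ T: P₃ = P₂; V₃ = V₂·(T₃/T₂) = 21.87 L.

V₃ ≈ 21.9 L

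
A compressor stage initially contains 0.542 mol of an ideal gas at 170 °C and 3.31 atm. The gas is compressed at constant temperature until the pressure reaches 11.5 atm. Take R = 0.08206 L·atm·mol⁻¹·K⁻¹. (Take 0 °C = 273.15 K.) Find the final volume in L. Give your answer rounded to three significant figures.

V₂ ≈ 1.71 L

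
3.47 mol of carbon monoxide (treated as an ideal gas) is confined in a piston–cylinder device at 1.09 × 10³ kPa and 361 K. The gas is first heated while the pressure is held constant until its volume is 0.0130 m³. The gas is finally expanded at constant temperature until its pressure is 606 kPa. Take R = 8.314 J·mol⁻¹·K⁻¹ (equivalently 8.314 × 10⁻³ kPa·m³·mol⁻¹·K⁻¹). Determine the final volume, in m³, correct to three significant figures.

V₃ ≈ 0.0234 m³

From PV = nRT: V₁ = nRT₁/P₁ = 0.009555 m³.
Isobaric, so V/T is constant: P₂ = P₁; T₂ = T₁·(V₂/V₁) = 491.2 K.
T constant ⇒ Boyle's law P V = const: T₃ = T₂; V₃ = V₂·(P₂/P₃) = 0.02338 m³.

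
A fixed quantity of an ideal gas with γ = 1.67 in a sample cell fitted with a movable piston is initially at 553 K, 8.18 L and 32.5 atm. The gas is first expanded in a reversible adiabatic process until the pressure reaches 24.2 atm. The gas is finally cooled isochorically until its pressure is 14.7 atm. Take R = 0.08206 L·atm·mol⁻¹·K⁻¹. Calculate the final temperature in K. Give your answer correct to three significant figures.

T₃ ≈ 298 K

Reversible adiabatic, γ = 1.67: T₂ = T₁·(P₂/P₁)^((γ−1)/γ) = 491.3 K; V₂ = V₁·(P₁/P₂)^(1/γ) = 9.760 L.
Isochoric, so P/T is constant: V₃ = V₂; T₃ = T₂·(P₃/P₂) = 298.4 K.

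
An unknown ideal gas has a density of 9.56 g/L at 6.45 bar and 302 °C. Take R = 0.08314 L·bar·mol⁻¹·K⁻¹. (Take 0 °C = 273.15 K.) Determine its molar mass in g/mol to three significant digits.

M ≈ 70.9 g/mol

ρ = PM/(RT) ⇒ M = ρRT/P = (9.56 × 0.08314 × 575.1) / 6.45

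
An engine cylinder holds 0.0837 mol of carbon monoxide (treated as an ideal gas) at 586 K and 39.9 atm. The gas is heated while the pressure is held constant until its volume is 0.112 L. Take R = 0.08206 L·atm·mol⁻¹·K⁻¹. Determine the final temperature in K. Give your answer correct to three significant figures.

T₂ ≈ 651 K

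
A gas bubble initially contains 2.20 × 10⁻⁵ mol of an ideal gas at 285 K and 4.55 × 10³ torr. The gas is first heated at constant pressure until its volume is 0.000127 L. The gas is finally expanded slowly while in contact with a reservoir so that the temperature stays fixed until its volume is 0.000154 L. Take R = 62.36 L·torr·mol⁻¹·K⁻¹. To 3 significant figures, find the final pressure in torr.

P₃ ≈ 3.75e+03 torr

From PV = nRT: V₁ = nRT₁/P₁ = 8.593e-05 L.
Isobaric, so V/T is constant: P₂ = P₁; T₂ = T₁·(V₂/V₁) = 421.2 K.
T constant ⇒ Boyle's law P V = const: T₃ = T₂; P₃ = P₂·(V₂/V₃) = 3752 torr.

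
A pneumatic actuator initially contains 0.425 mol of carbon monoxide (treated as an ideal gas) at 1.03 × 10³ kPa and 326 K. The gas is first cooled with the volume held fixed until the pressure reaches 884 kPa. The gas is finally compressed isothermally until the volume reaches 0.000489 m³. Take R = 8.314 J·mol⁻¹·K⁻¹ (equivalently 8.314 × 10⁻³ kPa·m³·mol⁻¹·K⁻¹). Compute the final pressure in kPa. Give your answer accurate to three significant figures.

P₃ ≈ 2.02e+03 kPa

From PV = nRT: V₁ = nRT₁/P₁ = 0.001118 m³.
Isochoric, so P/T is constant: V₂ = V₁; T₂ = T₁·(P₂/P₁) = 279.8 K.
Isothermal, so P V is constant: T₃ = T₂; P₃ = P₂·(V₂/V₃) = 2022 kPa.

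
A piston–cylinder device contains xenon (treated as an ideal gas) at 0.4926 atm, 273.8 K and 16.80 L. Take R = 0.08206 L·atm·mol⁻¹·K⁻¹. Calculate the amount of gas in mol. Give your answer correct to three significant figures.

PV = nRT ⇒ n = PV/(RT) = (0.4926 × 16.80) / (0.08206 × 273.8)

n ≈ 0.368 mol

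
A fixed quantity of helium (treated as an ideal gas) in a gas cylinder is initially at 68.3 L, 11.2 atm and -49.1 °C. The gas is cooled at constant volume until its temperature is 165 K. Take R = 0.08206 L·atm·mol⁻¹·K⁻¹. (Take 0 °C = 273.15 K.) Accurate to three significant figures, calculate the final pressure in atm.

Convert: T₁ = 224.0 K.
V constant ⇒ P ∝ T: V₂ = V₁; P₂ = P₁·(T₂/T₁) = 8.248 atm.

P₂ ≈ 8.25 atm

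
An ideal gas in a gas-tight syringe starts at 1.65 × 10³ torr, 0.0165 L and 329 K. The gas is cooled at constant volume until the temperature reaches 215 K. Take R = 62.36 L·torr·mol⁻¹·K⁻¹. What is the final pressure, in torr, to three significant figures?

P₂ ≈ 1.08e+03 torr

Isochoric, so P/T is constant: V₂ = V₁; P₂ = P₁·(T₂/T₁) = 1078 torr.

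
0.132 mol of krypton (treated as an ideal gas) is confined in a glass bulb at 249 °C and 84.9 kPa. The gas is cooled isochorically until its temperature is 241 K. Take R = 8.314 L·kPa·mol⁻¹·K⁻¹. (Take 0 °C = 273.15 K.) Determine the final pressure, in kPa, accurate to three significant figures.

Convert: T₁ = 522.1 K.
From PV = nRT: V₁ = nRT₁/P₁ = 6.749 L.
V constant ⇒ P ∝ T: V₂ = V₁; P₂ = P₁·(T₂/T₁) = 39.19 kPa.

P₂ ≈ 39.2 kPa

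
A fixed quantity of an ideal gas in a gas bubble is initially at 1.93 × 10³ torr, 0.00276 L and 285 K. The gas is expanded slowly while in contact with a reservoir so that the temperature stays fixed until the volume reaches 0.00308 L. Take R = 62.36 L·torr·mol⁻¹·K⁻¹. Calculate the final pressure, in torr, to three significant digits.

P₂ ≈ 1.73e+03 torr

Isothermal, so P V is constant: T₂ = T₁; P₂ = P₁·(V₁/V₂) = 1729 torr.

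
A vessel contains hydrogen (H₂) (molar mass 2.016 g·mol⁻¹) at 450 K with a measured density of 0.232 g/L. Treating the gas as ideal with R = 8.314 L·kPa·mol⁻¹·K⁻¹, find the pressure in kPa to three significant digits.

P ≈ 431 kPa

ρ = PM/(RT) ⇒ P = ρRT/M = (0.232 × 8.314 × 450.0) / 2.016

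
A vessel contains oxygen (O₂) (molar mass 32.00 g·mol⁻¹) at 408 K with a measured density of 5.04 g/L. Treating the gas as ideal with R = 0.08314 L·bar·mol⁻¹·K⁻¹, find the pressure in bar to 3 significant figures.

P ≈ 5.34 bar

ρ = PM/(RT) ⇒ P = ρRT/M = (5.04 × 0.08314 × 408.0) / 32.00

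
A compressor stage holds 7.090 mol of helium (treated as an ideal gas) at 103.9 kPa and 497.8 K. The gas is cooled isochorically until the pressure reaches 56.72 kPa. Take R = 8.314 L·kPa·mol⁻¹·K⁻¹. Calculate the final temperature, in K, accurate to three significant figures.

T₂ ≈ 272 K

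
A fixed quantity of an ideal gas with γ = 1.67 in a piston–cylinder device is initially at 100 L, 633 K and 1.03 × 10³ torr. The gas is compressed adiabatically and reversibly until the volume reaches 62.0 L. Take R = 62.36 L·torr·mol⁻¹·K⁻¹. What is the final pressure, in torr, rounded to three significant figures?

P₂ ≈ 2.29e+03 torr

Reversible adiabatic, γ = 1.67: T₂ = T₁·(V₁/V₂)^(γ−1) = 872.0 K; P₂ = P₁·(V₁/V₂)^γ = 2288 torr.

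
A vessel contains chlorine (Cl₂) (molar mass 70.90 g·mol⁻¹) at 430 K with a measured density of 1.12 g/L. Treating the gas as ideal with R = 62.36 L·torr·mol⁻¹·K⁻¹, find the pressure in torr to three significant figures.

ρ = PM/(RT) ⇒ P = ρRT/M = (1.12 × 62.36 × 430.0) / 70.90

P ≈ 424 torr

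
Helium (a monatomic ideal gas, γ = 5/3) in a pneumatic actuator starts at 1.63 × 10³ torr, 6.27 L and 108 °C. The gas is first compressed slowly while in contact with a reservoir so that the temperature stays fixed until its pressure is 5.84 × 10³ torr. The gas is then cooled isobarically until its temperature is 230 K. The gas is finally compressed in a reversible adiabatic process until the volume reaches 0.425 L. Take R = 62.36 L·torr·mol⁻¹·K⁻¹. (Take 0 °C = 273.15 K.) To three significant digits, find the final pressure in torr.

P₄ ≈ 2.66e+04 torr

Convert: T₁ = 381.1 K.
Isothermal, so P V is constant: T₂ = T₁; V₂ = V₁·(P₁/P₂) = 1.750 L.
Isobaric, so V/T is constant: P₃ = P₂; V₃ = V₂·(T₃/T₂) = 1.056 L.
Reversible adiabatic, γ = 5/3: T₄ = T₃·(V₃/V₄)^(γ−1) = 421.9 K; P₄ = P₃·(V₃/V₄)^γ = 2.662e+04 torr.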